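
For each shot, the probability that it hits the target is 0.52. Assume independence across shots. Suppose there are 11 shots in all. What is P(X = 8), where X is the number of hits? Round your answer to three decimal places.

X ~ Binomial(n=11, p=0.52).
P(X=8) = C(11,8) · p^8 · (1−p)^3
= 165 · 0.005346 · 0.11059 = 0.09755

0.098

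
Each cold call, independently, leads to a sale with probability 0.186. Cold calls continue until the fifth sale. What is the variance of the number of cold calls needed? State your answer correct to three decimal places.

117.644

Y = total cold calls until the fifth success; negative binomial with r=5, p=0.186.
Var(Y) = r(1−p)/p² = 5·0.814 / 0.186² = 117.64366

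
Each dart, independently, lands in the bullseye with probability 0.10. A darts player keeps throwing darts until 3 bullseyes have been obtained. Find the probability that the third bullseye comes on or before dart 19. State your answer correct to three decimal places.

0.295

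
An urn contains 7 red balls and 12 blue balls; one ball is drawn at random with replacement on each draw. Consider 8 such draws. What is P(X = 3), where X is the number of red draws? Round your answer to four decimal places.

0.2814

X ~ Binomial(n=8, p=0.368421).
P(X=3) = C(8,3) · p^3 · (1−p)^5
= 56 · 0.050007 · 0.10049 = 0.281423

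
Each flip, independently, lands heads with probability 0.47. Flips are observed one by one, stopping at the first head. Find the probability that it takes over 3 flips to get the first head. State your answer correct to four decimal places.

0.1489

Y = number of flips to the first success; geometric, p = 0.47.
P(Y > 3) = P(first 3 all fail) = (1−p)^3 = 0.148877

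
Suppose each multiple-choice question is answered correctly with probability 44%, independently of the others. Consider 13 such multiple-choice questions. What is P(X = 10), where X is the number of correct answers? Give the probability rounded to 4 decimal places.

0.0137

X ~ Binomial(n=13, p=0.44).
P(X=10) = C(13,10) · p^10 · (1−p)^3
= 286 · 0.00027197 · 0.17562 = 0.013660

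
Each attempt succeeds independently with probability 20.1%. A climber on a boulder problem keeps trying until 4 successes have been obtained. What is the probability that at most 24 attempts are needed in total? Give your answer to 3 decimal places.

Finishing within 24 attempts ⇔ at least 4 successes in the first 24. With X ~ Binomial(24, 0.201), P(Y ≤ 24) = 1 − P(X ≤ 3).
  k=0: C(24,0)·0.201^0·0.799^24 = 0.00458
  k=1: C(24,1)·0.201^1·0.799^23 = 0.02767
  k=2: C(24,2)·0.201^2·0.799^22 = 0.08004
  k=3: C(24,3)·0.201^3·0.799^21 = 0.14767
1 − 0.25996 = 0.74004

0.740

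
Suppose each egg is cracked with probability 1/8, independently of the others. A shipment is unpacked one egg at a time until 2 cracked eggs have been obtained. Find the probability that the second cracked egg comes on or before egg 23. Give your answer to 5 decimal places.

Finishing within 23 eggs ⇔ at least 2 successes in the first 23. With X ~ Binomial(23, 0.125), P(Y ≤ 23) = 1 − P(X ≤ 1).
  k=0: C(23,0)·0.125^0·0.875^23 = 0.0463645
  k=1: C(23,1)·0.125^1·0.875^22 = 0.1523404
1 − 0.1987048 = 0.8012952

0.80130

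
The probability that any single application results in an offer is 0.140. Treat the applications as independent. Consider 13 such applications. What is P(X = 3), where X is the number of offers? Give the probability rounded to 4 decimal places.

X ~ Binomial(n=13, p=0.14).
P(X=3) = C(13,3) · p^3 · (1−p)^10
= 286 · 0.002744 · 0.2213 = 0.173674

0.1737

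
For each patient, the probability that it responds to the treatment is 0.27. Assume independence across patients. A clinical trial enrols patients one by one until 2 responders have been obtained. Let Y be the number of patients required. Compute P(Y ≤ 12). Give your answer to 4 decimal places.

0.8755

Finishing within 12 patients ⇔ at least 2 successes in the first 12. With X ~ Binomial(12, 0.27), P(Y ≤ 12) = 1 − P(X ≤ 1).
  k=0: C(12,0)·0.27^0·0.73^12 = 0.022902
  k=1: C(12,1)·0.27^1·0.73^11 = 0.101647
1 − 0.124549 = 0.875451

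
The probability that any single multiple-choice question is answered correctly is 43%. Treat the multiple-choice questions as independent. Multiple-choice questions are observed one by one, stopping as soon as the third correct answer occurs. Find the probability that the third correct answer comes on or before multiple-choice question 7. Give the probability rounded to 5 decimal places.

0.64359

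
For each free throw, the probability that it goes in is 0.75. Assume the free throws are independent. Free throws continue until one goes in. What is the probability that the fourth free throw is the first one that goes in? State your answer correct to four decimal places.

0.0117

Geometric (trials to first success), p = 0.75.
P(Y = 4) = (1−p)^3 · p = 0.015625 · 0.75 = 0.011719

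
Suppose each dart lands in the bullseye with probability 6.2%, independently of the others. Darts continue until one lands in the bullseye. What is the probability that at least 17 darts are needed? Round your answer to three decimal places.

0.359

Y = number of darts to the first success; geometric, p = 0.062.
P(Y > 16) = P(first 16 all fail) = (1−p)^16 = 0.35912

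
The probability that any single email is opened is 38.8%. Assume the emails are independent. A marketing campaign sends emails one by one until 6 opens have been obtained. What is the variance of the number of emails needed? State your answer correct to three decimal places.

24.392

Y = total emails until the sixth success; negative binomial with r=6, p=0.388.
Var(Y) = r(1−p)/p² = 6·0.612 / 0.388² = 24.39154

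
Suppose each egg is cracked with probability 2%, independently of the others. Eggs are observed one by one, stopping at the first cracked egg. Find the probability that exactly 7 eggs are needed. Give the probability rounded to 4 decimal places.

0.0177

Geometric (trials to first success), p = 0.02.
P(Y = 7) = (1−p)^6 · p = 0.88584 · 0.02 = 0.017717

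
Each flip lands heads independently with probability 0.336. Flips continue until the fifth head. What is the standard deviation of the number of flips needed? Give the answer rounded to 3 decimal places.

Y = total flips until the fifth success; negative binomial with r=5, p=0.336.
SD(Y) = √[r(1−p)/p²] = √(29.40760) = 5.42288

5.423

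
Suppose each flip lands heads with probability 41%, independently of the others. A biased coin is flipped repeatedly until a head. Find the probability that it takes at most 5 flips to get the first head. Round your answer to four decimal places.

0.9285

Y = number of flips to the first success; geometric, p = 0.41.
P(Y ≤ 5) = 1 − (1−p)^5 = 1 − 0.071492 = 0.928508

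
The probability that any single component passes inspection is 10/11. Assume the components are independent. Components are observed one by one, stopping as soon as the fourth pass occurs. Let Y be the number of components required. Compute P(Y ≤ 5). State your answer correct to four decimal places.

Finishing within 5 components ⇔ at least 4 successes in the first 5. With X ~ Binomial(5, 0.909091), P(Y ≤ 5) = 1 − P(X ≤ 3).
  k=0: C(5,0)·0.909091^0·0.090909^5 = 0.000006
  k=1: C(5,1)·0.909091^1·0.090909^4 = 0.000310
  k=2: C(5,2)·0.909091^2·0.090909^3 = 0.006209
  k=3: C(5,3)·0.909091^3·0.090909^2 = 0.062092
1 − 0.068618 = 0.931382

0.9314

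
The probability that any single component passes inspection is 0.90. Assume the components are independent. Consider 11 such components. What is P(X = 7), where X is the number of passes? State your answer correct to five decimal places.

0.01578

X ~ Binomial(n=11, p=0.90).
P(X=7) = C(11,7) · p^7 · (1−p)^4
= 330 · 0.4783 · 0.0001 = 0.0157838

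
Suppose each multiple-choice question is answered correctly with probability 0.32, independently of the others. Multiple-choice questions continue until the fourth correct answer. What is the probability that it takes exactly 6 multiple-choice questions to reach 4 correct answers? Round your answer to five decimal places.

Y = trial on which the fourth success occurs; negative binomial, r=4, p=0.32.
P(Y=6) = C(5,3) · p^4 · (1−p)^2
= 10 · 0.010486 · 0.4624 = 0.0484862

0.04849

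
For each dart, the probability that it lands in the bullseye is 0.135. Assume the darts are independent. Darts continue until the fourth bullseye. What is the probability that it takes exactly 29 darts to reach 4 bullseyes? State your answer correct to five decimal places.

0.02898

Y = trial on which the fourth success occurs; negative binomial, r=4, p=0.135.
P(Y=29) = C(28,3) · p^4 · (1−p)^25
= 3276 · 0.00033215 · 0.026632 = 0.0289789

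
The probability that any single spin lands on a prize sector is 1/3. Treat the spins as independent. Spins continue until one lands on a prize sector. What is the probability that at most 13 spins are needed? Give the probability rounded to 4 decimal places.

Y = number of spins to the first success; geometric, p = 0.333333.
P(Y ≤ 13) = 1 − (1−p)^13 = 1 − 0.005138 = 0.994862

0.9949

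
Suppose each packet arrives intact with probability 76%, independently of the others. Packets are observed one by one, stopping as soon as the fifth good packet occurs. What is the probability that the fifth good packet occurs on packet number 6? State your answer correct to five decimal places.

Y = trial on which the fifth success occurs; negative binomial, r=5, p=0.76.
P(Y=6) = C(5,4) · p^5 · (1−p)^1
= 5 · 0.25355 · 0.24 = 0.3042630

0.30426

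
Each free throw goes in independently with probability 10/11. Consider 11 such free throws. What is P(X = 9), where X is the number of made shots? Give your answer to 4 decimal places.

0.1928

X ~ Binomial(n=11, p=0.909091).
P(X=9) = C(11,9) · p^9 · (1−p)^2
= 55 · 0.4241 · 0.0082645 = 0.192772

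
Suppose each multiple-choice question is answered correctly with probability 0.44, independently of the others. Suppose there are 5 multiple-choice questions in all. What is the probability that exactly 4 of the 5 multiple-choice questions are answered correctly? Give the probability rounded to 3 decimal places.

0.105

X ~ Binomial(n=5, p=0.44).
P(X=4) = C(5,4) · p^4 · (1−p)^1
= 5 · 0.037481 · 0.56 = 0.10495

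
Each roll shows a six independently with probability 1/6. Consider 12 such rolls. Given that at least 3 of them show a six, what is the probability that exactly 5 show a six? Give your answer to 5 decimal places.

0.08812

X ~ Binomial(12, 0.166667). Want P(X=5 | X≥3) = P(X=5) / P(X≥3).
P(X=5) = C(12,5)·0.166667^5·0.833333^7 = 0.0284250
P(X≥3) = 1 − 0.1121567 − 0.2691760 − 0.2960936 = 0.3225738
Ratio = 0.0284250 / 0.3225738 = 0.0881193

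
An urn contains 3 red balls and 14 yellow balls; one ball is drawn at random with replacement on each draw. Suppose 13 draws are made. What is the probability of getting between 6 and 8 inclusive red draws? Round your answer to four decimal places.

0.0166

X ~ Binomial(13, 0.176471); P(6 ≤ X ≤ 8) = Σ C(13,k) p^k (1−p)^(13−k) over k:
  k=6: C(13,6)·0.176471^6·0.823529^7 = 0.013314
  k=7: C(13,7)·0.176471^7·0.823529^6 = 0.002853
  k=8: C(13,8)·0.176471^8·0.823529^5 = 0.000459
Total = 0.016625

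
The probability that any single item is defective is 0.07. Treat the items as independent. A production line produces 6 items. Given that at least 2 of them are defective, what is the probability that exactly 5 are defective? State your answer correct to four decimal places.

0.0002

X ~ Binomial(6, 0.07). Want P(X=5 | X≥2) = P(X=5) / P(X≥2).
P(X=5) = C(6,5)·0.07^5·0.93^1 = 0.000009
P(X≥2) = 1 − 0.646990 − 0.292189 = 0.060821
Ratio = 0.000009 / 0.060821 = 0.000154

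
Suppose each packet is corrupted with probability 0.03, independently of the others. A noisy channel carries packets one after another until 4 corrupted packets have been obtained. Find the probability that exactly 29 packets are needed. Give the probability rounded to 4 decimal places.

0.0012

Y = trial on which the fourth success occurs; negative binomial, r=4, p=0.03.
P(Y=29) = C(28,3) · p^4 · (1−p)^25
= 3276 · 8.1e-07 · 0.46697 = 0.001239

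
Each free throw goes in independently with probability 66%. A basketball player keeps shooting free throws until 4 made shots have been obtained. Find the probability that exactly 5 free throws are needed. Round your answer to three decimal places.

0.258

Y = trial on which the fourth success occurs; negative binomial, r=4, p=0.66.
P(Y=5) = C(4,3) · p^4 · (1−p)^1
= 4 · 0.18975 · 0.34 = 0.25806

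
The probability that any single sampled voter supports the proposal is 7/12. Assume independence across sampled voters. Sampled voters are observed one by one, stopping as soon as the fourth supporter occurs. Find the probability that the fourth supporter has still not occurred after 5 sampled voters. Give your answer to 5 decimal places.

0.69123

Needing more than 5 sampled voters ⇔ fewer than 4 successes in the first 5. With X ~ Binomial(5, 0.583333), P(Y > 5) = P(X ≤ 3).
  k=0: C(5,0)·0.583333^0·0.416667^5 = 0.0125587
  k=1: C(5,1)·0.583333^1·0.416667^4 = 0.0879107
  k=2: C(5,2)·0.583333^2·0.416667^3 = 0.2461500
  k=3: C(5,3)·0.583333^3·0.416667^2 = 0.3446100
P(X ≤ 3) = 0.6912294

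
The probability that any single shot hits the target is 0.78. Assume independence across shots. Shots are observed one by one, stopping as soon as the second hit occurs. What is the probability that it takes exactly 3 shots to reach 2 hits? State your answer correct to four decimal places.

Y = trial on which the second success occurs; negative binomial, r=2, p=0.78.
P(Y=3) = C(2,1) · p^2 · (1−p)^1
= 2 · 0.6084 · 0.22 = 0.267696

0.2677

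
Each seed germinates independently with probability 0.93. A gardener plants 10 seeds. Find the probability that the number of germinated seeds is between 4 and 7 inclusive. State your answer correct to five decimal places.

0.02834

X ~ Binomial(10, 0.93); P(4 ≤ X ≤ 7) = Σ C(10,k) p^k (1−p)^(10−k) over k:
  k=4: C(10,4)·0.93^4·0.07^6 = 0.0000185
  k=5: C(10,5)·0.93^5·0.07^5 = 0.0002946
  k=6: C(10,6)·0.93^6·0.07^4 = 0.0032622
  k=7: C(10,7)·0.93^7·0.07^3 = 0.0247660
Total = 0.0283413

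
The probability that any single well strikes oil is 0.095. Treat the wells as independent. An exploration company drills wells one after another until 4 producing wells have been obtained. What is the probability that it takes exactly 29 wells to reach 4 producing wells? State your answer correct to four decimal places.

0.0220

Y = trial on which the fourth success occurs; negative binomial, r=4, p=0.095.
P(Y=29) = C(28,3) · p^4 · (1−p)^25
= 3276 · 8.1451e-05 · 0.082455 = 0.022002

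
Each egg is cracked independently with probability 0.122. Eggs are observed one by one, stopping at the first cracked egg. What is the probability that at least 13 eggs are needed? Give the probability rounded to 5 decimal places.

Y = number of eggs to the first success; geometric, p = 0.122.
P(Y > 12) = P(first 12 all fail) = (1−p)^12 = 0.2098622

0.20986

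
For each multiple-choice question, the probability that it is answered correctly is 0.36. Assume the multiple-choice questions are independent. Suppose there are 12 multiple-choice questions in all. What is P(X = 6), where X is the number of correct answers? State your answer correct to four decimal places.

X ~ Binomial(n=12, p=0.36).
P(X=6) = C(12,6) · p^6 · (1−p)^6
= 924 · 0.0021768 · 0.068719 = 0.138219

0.1382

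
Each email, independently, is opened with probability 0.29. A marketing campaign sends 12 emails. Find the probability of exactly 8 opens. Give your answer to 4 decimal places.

X ~ Binomial(n=12, p=0.29).
P(X=8) = C(12,8) · p^8 · (1−p)^4
= 495 · 5.0025e-05 · 0.25412 = 0.006292

0.0063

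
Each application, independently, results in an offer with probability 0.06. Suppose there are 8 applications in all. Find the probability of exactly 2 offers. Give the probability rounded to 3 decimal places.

0.070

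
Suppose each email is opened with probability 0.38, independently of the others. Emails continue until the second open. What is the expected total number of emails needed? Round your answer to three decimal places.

Y = total emails until the second success; negative binomial with r=2, p=0.38.
E[Y] = r / p = 2 / 0.38 = 5.26316

5.263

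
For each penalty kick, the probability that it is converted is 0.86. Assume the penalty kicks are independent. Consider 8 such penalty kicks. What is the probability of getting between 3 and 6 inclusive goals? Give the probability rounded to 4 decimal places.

0.3109

X ~ Binomial(8, 0.86); P(3 ≤ X ≤ 6) = Σ C(8,k) p^k (1−p)^(8−k) over k:
  k=3: C(8,3)·0.86^3·0.14^5 = 0.001916
  k=4: C(8,4)·0.86^4·0.14^4 = 0.014710
  k=5: C(8,5)·0.86^5·0.14^3 = 0.072288
  k=6: C(8,6)·0.86^6·0.14^2 = 0.222026
Total = 0.310940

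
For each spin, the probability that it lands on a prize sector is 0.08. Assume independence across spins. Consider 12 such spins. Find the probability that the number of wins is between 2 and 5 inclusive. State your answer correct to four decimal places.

0.2485

X ~ Binomial(12, 0.08); P(2 ≤ X ≤ 5) = Σ C(12,k) p^k (1−p)^(12−k) over k:
  k=2: C(12,2)·0.08^2·0.92^10 = 0.183486
  k=3: C(12,3)·0.08^3·0.92^9 = 0.053184
  k=4: C(12,4)·0.08^4·0.92^8 = 0.010406
  k=5: C(12,5)·0.08^5·0.92^7 = 0.001448
Total = 0.248523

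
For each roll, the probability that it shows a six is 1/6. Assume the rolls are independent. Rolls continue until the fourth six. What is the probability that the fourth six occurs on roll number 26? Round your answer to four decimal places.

0.0321

Y = trial on which the fourth success occurs; negative binomial, r=4, p=0.166667.
P(Y=26) = C(25,3) · p^4 · (1−p)^22
= 2300 · 0.0007716 · 0.018114 = 0.032147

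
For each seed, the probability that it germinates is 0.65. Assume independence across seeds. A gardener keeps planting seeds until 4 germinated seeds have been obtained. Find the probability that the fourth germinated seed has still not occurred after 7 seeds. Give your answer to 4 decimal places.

Needing more than 7 seeds ⇔ fewer than 4 successes in the first 7. With X ~ Binomial(7, 0.65), P(Y > 7) = P(X ≤ 3).
  k=0: C(7,0)·0.65^0·0.35^7 = 0.000643
  k=1: C(7,1)·0.65^1·0.35^6 = 0.008364
  k=2: C(7,2)·0.65^2·0.35^5 = 0.046600
  k=3: C(7,3)·0.65^3·0.35^4 = 0.144238
P(X ≤ 3) = 0.199846

0.1998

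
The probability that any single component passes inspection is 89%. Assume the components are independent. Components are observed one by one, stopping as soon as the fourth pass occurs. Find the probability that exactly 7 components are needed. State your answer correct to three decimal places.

0.017

Y = trial on which the fourth success occurs; negative binomial, r=4, p=0.89.
P(Y=7) = C(6,3) · p^4 · (1−p)^3
= 20 · 0.62742 · 0.001331 = 0.01670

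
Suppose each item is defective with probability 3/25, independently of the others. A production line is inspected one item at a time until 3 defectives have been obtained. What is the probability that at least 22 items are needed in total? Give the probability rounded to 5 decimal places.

0.53025

Needing more than 21 items ⇔ fewer than 3 successes in the first 21. With X ~ Binomial(21, 0.12), P(Y > 21) = P(X ≤ 2).
  k=0: C(21,0)·0.12^0·0.88^21 = 0.0682553
  k=1: C(21,1)·0.12^1·0.88^20 = 0.1954582
  k=2: C(21,2)·0.12^2·0.88^19 = 0.2665340
P(X ≤ 2) = 0.5302475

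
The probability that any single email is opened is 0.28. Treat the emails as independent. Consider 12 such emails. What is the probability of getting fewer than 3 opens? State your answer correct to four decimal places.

0.3037

X ~ Binomial(12, 0.28); P(X ≤ 2) = Σ C(12,k) p^k (1−p)^(12−k) over k:
  k=0: C(12,0)·0.28^0·0.72^12 = 0.019408
  k=1: C(12,1)·0.28^1·0.72^11 = 0.090573
  k=2: C(12,2)·0.28^2·0.72^10 = 0.193725
Total = 0.303706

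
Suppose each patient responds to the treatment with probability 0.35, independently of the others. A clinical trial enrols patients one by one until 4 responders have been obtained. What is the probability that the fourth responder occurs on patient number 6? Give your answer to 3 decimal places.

0.063

Y = trial on which the fourth success occurs; negative binomial, r=4, p=0.35.
P(Y=6) = C(5,3) · p^4 · (1−p)^2
= 10 · 0.015006 · 0.4225 = 0.06340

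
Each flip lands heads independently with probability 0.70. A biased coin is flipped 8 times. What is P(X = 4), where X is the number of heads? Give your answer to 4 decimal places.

0.1361

X ~ Binomial(n=8, p=0.70).
P(X=4) = C(8,4) · p^4 · (1−p)^4
= 70 · 0.2401 · 0.0081 = 0.136137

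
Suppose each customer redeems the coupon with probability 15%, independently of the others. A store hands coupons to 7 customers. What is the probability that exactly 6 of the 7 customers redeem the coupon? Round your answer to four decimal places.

0.0001

X ~ Binomial(n=7, p=0.15).
P(X=6) = C(7,6) · p^6 · (1−p)^1
= 7 · 1.1391e-05 · 0.85 = 0.000068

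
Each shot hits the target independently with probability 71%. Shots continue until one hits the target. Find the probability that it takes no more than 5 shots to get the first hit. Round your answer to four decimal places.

0.9979

Y = number of shots to the first success; geometric, p = 0.71.
P(Y ≤ 5) = 1 − (1−p)^5 = 1 − 0.002051 = 0.997949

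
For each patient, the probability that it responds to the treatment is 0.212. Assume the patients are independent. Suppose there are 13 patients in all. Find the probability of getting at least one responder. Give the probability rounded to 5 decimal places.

P(at least one) = 1 − P(none) = 1 − (1 − 0.212)^13
= 1 − 0.0451690 = 0.9548310

0.95483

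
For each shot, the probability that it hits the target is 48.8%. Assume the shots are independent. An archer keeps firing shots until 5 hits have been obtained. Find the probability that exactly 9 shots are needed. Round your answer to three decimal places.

Y = trial on which the fifth success occurs; negative binomial, r=5, p=0.488.
P(Y=9) = C(8,4) · p^5 · (1−p)^4
= 70 · 0.027676 · 0.068719 = 0.13313

0.133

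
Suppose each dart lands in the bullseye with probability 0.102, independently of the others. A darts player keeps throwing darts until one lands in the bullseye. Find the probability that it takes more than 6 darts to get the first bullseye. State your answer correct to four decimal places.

0.5244

Y = number of darts to the first success; geometric, p = 0.102.
P(Y > 6) = P(first 6 all fail) = (1−p)^6 = 0.524394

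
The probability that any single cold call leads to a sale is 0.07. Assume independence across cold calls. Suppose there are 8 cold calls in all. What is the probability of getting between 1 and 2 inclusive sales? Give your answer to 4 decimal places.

0.4257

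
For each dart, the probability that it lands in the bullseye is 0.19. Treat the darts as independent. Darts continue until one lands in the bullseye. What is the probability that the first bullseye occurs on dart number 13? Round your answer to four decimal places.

Geometric (trials to first success), p = 0.19.
P(Y = 13) = (1−p)^12 · p = 0.079766 · 0.19 = 0.015156

0.0152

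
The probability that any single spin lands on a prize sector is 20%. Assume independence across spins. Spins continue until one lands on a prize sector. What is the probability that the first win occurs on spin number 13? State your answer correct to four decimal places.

Geometric (trials to first success), p = 0.20.
P(Y = 13) = (1−p)^12 · p = 0.068719 · 0.20 = 0.013744

0.0137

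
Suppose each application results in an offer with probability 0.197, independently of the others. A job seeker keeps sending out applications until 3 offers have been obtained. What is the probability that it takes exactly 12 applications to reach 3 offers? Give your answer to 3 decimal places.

Y = trial on which the third success occurs; negative binomial, r=3, p=0.197.
P(Y=12) = C(11,2) · p^3 · (1−p)^9
= 55 · 0.0076454 · 0.13882 = 0.05837

0.058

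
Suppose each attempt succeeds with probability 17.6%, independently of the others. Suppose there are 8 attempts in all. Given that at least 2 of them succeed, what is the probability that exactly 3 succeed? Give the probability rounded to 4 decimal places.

0.2733

X ~ Binomial(8, 0.176). Want P(X=3 | X≥2) = P(X=3) / P(X≥2).
P(X=3) = C(8,3)·0.176^3·0.824^5 = 0.115974
P(X≥2) = 1 − 0.212529 − 0.363156 = 0.424315
Ratio = 0.115974 / 0.424315 = 0.273321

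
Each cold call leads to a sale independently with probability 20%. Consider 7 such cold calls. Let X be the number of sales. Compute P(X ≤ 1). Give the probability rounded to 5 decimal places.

0.57672

X ~ Binomial(7, 0.20); P(X ≤ 1) = Σ C(7,k) p^k (1−p)^(7−k) over k:
  k=0: C(7,0)·0.20^0·0.80^7 = 0.2097152
  k=1: C(7,1)·0.20^1·0.80^6 = 0.3670016
Total = 0.5767168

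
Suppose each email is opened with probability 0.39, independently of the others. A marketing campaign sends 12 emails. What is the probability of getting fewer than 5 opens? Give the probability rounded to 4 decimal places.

X ~ Binomial(12, 0.39); P(X ≤ 4) = Σ C(12,k) p^k (1−p)^(12−k) over k:
  k=0: C(12,0)·0.39^0·0.61^12 = 0.002654
  k=1: C(12,1)·0.39^1·0.61^11 = 0.020365
  k=2: C(12,2)·0.39^2·0.61^10 = 0.071610
  k=3: C(12,3)·0.39^3·0.61^9 = 0.152611
  k=4: C(12,4)·0.39^4·0.61^8 = 0.219534
Total = 0.466773

0.4668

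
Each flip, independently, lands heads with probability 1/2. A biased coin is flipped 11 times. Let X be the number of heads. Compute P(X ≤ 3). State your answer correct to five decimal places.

X ~ Binomial(11, 0.50); P(X ≤ 3) = Σ C(11,k) p^k (1−p)^(11−k) over k:
  k=0: C(11,0)·0.50^0·0.50^11 = 0.0004883
  k=1: C(11,1)·0.50^1·0.50^10 = 0.0053711
  k=2: C(11,2)·0.50^2·0.50^9 = 0.0268555
  k=3: C(11,3)·0.50^3·0.50^8 = 0.0805664
Total = 0.1132812

0.11328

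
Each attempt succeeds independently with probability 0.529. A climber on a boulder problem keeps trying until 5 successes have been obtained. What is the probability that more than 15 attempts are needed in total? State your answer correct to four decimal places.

Needing more than 15 attempts ⇔ fewer than 5 successes in the first 15. With X ~ Binomial(15, 0.529), P(Y > 15) = P(X ≤ 4).
  k=0: C(15,0)·0.529^0·0.471^15 = 0.000012
  k=1: C(15,1)·0.529^1·0.471^14 = 0.000210
  k=2: C(15,2)·0.529^2·0.471^13 = 0.001650
  k=3: C(15,3)·0.529^3·0.471^12 = 0.008028
  k=4: C(15,4)·0.529^4·0.471^11 = 0.027051
P(X ≤ 4) = 0.036951

0.0370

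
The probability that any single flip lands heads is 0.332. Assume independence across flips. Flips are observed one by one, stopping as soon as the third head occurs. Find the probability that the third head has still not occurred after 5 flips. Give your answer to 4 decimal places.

Needing more than 5 flips ⇔ fewer than 3 successes in the first 5. With X ~ Binomial(5, 0.332), P(Y > 5) = P(X ≤ 2).
  k=0: C(5,0)·0.332^0·0.668^5 = 0.133009
  k=1: C(5,1)·0.332^1·0.668^4 = 0.330532
  k=2: C(5,2)·0.332^2·0.668^3 = 0.328553
P(X ≤ 2) = 0.792095

0.7921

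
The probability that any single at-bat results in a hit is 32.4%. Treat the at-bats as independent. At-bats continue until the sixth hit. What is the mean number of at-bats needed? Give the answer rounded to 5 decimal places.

18.51852

Y = total at-bats until the sixth success; negative binomial with r=6, p=0.324.
E[Y] = r / p = 6 / 0.324 = 18.5185185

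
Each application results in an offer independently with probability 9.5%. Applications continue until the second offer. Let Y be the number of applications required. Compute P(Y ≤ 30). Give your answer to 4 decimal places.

Finishing within 30 applications ⇔ at least 2 successes in the first 30. With X ~ Binomial(30, 0.095), P(Y ≤ 30) = 1 − P(X ≤ 1).
  k=0: C(30,0)·0.095^0·0.905^30 = 0.050056
  k=1: C(30,1)·0.095^1·0.905^29 = 0.157635
1 − 0.207692 = 0.792308

0.7923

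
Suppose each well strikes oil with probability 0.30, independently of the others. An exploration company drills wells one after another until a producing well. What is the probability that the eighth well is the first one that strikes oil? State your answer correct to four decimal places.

0.0247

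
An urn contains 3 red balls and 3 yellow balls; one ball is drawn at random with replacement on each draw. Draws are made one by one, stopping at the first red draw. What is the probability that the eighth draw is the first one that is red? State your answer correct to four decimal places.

0.0039

Geometric (trials to first success), p = 0.50.
P(Y = 8) = (1−p)^7 · p = 0.0078125 · 0.50 = 0.003906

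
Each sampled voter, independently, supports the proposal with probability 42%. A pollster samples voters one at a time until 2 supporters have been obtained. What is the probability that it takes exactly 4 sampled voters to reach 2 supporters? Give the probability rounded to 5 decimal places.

0.17802

Y = trial on which the second success occurs; negative binomial, r=2, p=0.42.
P(Y=4) = C(3,1) · p^2 · (1−p)^2
= 3 · 0.1764 · 0.3364 = 0.1780229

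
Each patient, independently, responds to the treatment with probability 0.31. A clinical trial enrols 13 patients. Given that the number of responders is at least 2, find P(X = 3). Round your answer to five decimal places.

X ~ Binomial(13, 0.31). Want P(X=3 | X≥2) = P(X=3) / P(X≥2).
P(X=3) = C(13,3)·0.31^3·0.69^10 = 0.2084213
P(X≥2) = 1 − 0.0080360 − 0.0469347 = 0.9450293
Ratio = 0.2084213 / 0.9450293 = 0.2205448

0.22054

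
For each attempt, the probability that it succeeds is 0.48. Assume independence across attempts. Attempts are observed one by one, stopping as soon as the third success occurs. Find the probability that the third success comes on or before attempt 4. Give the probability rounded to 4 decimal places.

0.2831

Finishing within 4 attempts ⇔ at least 3 successes in the first 4. With X ~ Binomial(4, 0.48), P(Y ≤ 4) = 1 − P(X ≤ 2).
  k=0: C(4,0)·0.48^0·0.52^4 = 0.073116
  k=1: C(4,1)·0.48^1·0.52^3 = 0.269967
  k=2: C(4,2)·0.48^2·0.52^2 = 0.373801
1 − 0.716884 = 0.283116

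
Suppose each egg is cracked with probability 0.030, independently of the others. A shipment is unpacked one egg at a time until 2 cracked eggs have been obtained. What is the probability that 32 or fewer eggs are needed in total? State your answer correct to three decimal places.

0.249

Finishing within 32 eggs ⇔ at least 2 successes in the first 32. With X ~ Binomial(32, 0.03), P(Y ≤ 32) = 1 − P(X ≤ 1).
  k=0: C(32,0)·0.03^0·0.97^32 = 0.37731
  k=1: C(32,1)·0.03^1·0.97^31 = 0.37342
1 − 0.75073 = 0.24927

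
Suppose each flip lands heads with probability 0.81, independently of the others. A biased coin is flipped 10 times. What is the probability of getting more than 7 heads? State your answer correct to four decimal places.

0.7078

X ~ Binomial(10, 0.81); P(X ≥ 8) = Σ C(10,k) p^k (1−p)^(10−k) over k:
  k=8: C(10,8)·0.81^8·0.19^2 = 0.301023
  k=9: C(10,9)·0.81^9·0.19^1 = 0.285180
  k=10: C(10,10)·0.81^10·0.19^0 = 0.121577
Total = 0.707780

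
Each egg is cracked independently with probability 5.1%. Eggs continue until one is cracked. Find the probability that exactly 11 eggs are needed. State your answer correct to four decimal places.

0.0302

Geometric (trials to first success), p = 0.051.
P(Y = 11) = (1−p)^10 · p = 0.59246 · 0.051 = 0.030216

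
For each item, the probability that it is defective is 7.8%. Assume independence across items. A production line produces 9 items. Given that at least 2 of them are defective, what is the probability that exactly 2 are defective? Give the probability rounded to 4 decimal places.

0.8165

X ~ Binomial(9, 0.078). Want P(X=2 | X≥2) = P(X=2) / P(X≥2).
P(X=2) = C(9,2)·0.078^2·0.922^7 = 0.124053
P(X≥2) = 1 − 0.481480 − 0.366593 = 0.151927
Ratio = 0.124053 / 0.151927 = 0.816534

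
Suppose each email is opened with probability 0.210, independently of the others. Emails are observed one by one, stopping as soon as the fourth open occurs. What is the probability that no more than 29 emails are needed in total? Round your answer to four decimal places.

0.8861

Finishing within 29 emails ⇔ at least 4 successes in the first 29. With X ~ Binomial(29, 0.21), P(Y ≤ 29) = 1 − P(X ≤ 3).
  k=0: C(29,0)·0.21^0·0.79^29 = 0.001074
  k=1: C(29,1)·0.21^1·0.79^28 = 0.008283
  k=2: C(29,2)·0.21^2·0.79^27 = 0.030825
  k=3: C(29,3)·0.21^3·0.79^26 = 0.073745
1 − 0.113926 = 0.886074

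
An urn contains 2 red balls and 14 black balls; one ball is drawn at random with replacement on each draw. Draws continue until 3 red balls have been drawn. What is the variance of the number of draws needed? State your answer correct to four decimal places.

168.0000

Y = total draws until the third success; negative binomial with r=3, p=0.125.
Var(Y) = r(1−p)/p² = 3·0.875 / 0.125² = 168.000000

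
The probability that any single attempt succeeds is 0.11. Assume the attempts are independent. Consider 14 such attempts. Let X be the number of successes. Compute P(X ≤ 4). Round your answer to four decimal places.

X ~ Binomial(14, 0.11); P(X ≤ 4) = Σ C(14,k) p^k (1−p)^(14−k) over k:
  k=0: C(14,0)·0.11^0·0.89^14 = 0.195641
  k=1: C(14,1)·0.11^1·0.89^13 = 0.338525
  k=2: C(14,2)·0.11^2·0.89^12 = 0.271961
  k=3: C(14,3)·0.11^3·0.89^11 = 0.134453
  k=4: C(14,4)·0.11^4·0.89^10 = 0.045699
Total = 0.986279

0.9863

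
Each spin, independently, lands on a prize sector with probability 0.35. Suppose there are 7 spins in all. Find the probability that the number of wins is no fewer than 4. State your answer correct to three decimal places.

X ~ Binomial(7, 0.35); P(X ≥ 4) = Σ C(7,k) p^k (1−p)^(7−k) over k:
  k=4: C(7,4)·0.35^4·0.65^3 = 0.14424
  k=5: C(7,5)·0.35^5·0.65^2 = 0.04660
  k=6: C(7,6)·0.35^6·0.65^1 = 0.00836
  k=7: C(7,7)·0.35^7·0.65^0 = 0.00064
Total = 0.19985

0.200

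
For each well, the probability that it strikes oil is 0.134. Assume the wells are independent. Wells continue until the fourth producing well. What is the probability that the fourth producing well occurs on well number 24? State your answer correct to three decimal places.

Y = trial on which the fourth success occurs; negative binomial, r=4, p=0.134.
P(Y=24) = C(23,3) · p^4 · (1−p)^20
= 1771 · 0.00032242 · 0.05628 = 0.03214

0.032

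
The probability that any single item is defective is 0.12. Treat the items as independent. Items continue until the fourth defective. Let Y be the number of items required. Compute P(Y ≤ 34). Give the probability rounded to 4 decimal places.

0.5953

Finishing within 34 items ⇔ at least 4 successes in the first 34. With X ~ Binomial(34, 0.12), P(Y ≤ 34) = 1 − P(X ≤ 3).
  k=0: C(34,0)·0.12^0·0.88^34 = 0.012954
  k=1: C(34,1)·0.12^1·0.88^33 = 0.060060
  k=2: C(34,2)·0.12^2·0.88^32 = 0.135136
  k=3: C(34,3)·0.12^3·0.88^31 = 0.196561
1 − 0.404712 = 0.595288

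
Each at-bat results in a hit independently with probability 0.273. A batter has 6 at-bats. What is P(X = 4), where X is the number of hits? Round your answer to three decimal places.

X ~ Binomial(n=6, p=0.273).
P(X=4) = C(6,4) · p^4 · (1−p)^2
= 15 · 0.0055546 · 0.52853 = 0.04404

0.044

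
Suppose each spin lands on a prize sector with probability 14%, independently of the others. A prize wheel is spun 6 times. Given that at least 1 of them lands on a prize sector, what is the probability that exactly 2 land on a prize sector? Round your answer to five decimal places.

X ~ Binomial(6, 0.14). Want P(X=2 | X≥1) = P(X=2) / P(X≥1).
P(X=2) = C(6,2)·0.14^2·0.86^4 = 0.1608204
P(X≥1) = 1 − 0.4045672 = 0.5954328
Ratio = 0.1608204 / 0.5954328 = 0.2700899

0.27009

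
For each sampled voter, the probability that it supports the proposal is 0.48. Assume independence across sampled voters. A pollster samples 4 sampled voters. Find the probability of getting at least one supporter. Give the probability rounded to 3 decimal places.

0.927

P(at least one) = 1 − P(none) = 1 − (1 − 0.48)^4
= 1 − 0.07312 = 0.92688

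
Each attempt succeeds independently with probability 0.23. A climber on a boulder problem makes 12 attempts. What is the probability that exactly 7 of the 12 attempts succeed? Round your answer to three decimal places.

X ~ Binomial(n=12, p=0.23).
P(X=7) = C(12,7) · p^7 · (1−p)^5
= 792 · 3.4048e-05 · 0.27068 = 0.00730

0.007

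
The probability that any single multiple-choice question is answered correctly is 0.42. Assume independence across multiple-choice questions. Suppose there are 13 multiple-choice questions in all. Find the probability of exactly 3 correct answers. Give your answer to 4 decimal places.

0.0913

X ~ Binomial(n=13, p=0.42).
P(X=3) = C(13,3) · p^3 · (1−p)^10
= 286 · 0.074088 · 0.004308 = 0.091284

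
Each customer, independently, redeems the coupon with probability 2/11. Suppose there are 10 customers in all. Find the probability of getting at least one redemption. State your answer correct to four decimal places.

P(at least one) = 1 − P(none) = 1 − (1 − 0.181818)^10
= 1 − 0.134431 = 0.865569

0.8656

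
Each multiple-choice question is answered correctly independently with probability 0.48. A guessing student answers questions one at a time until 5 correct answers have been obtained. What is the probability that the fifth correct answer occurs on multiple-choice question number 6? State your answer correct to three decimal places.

Y = trial on which the fifth success occurs; negative binomial, r=5, p=0.48.
P(Y=6) = C(5,4) · p^5 · (1−p)^1
= 5 · 0.02548 · 0.52 = 0.06625

0.066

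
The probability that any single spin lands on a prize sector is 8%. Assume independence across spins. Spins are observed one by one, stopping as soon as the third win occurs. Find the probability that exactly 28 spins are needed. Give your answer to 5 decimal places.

0.02235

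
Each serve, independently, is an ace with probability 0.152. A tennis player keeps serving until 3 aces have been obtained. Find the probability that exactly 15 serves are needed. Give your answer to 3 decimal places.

Y = trial on which the third success occurs; negative binomial, r=3, p=0.152.
P(Y=15) = C(14,2) · p^3 · (1−p)^12
= 91 · 0.0035118 · 0.13828 = 0.04419

0.044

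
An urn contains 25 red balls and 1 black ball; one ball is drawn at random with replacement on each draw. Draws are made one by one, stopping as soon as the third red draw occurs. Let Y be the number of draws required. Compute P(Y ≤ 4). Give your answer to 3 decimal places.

0.992

Finishing within 4 draws ⇔ at least 3 successes in the first 4. With X ~ Binomial(4, 0.961538), P(Y ≤ 4) = 1 − P(X ≤ 2).
  k=0: C(4,0)·0.961538^0·0.038462^4 = 0.00000
  k=1: C(4,1)·0.961538^1·0.038462^3 = 0.00022
  k=2: C(4,2)·0.961538^2·0.038462^2 = 0.00821
1 − 0.00843 = 0.99157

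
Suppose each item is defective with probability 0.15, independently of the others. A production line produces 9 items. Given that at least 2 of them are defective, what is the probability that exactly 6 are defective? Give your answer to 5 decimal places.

X ~ Binomial(9, 0.15). Want P(X=6 | X≥2) = P(X=6) / P(X≥2).
P(X=6) = C(9,6)·0.15^6·0.85^3 = 0.0005876
P(X≥2) = 1 − 0.2316169 − 0.3678622 = 0.4005208
Ratio = 0.0005876 / 0.4005208 = 0.0014671

0.00147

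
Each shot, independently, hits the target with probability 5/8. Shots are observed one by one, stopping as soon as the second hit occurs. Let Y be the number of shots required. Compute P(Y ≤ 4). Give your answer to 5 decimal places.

0.84839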